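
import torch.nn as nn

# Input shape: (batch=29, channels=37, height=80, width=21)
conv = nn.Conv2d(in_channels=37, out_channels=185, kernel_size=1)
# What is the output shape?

Input shape: (29, 37, 80, 21)
Output shape: (29, 185, 80, 21)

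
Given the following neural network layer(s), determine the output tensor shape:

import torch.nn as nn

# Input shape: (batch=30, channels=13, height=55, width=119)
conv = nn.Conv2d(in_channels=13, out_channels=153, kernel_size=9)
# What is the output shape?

Input shape: (30, 13, 55, 119)
Output shape: (30, 153, 47, 111)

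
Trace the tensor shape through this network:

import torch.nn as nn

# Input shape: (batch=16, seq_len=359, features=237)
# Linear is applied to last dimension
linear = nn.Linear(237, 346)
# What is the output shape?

Input shape: (16, 359, 237)
Output shape: (16, 359, 346)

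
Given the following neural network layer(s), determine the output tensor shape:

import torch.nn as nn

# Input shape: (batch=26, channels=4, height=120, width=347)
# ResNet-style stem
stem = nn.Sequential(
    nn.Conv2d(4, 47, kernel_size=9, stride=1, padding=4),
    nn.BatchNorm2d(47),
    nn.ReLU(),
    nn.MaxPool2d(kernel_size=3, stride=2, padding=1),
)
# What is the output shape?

Input shape: (26, 4, 120, 347)
  -> after Conv2d 9x9 stride=1: (26, 47, 120, 347)
Output shape: (26, 47, 60, 174)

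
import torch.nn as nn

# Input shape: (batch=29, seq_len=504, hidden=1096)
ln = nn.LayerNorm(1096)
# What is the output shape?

Input shape: (29, 504, 1096)
Output shape: (29, 504, 1096)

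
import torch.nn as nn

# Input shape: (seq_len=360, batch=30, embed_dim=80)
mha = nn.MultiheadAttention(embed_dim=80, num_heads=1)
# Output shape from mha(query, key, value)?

Input shape: (360, 30, 80)
Output shape: (360, 30, 80)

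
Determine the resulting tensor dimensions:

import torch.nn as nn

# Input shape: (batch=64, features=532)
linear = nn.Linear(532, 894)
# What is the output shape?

Input shape: (64, 532)
Output shape: (64, 894)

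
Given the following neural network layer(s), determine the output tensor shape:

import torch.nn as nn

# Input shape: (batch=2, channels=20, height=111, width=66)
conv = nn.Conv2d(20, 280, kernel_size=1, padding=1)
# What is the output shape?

Input shape: (2, 20, 111, 66)
Output shape: (2, 280, 113, 68)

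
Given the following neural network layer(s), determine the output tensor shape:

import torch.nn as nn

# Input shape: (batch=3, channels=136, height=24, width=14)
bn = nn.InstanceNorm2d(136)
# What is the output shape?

Input shape: (3, 136, 24, 14)
Output shape: (3, 136, 24, 14)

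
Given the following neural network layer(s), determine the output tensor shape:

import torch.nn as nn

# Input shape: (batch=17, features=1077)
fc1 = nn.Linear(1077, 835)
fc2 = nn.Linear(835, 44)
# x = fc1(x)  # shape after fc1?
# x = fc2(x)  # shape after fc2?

Input shape: (17, 1077)
  -> after fc1: (17, 835)
Output shape: (17, 44)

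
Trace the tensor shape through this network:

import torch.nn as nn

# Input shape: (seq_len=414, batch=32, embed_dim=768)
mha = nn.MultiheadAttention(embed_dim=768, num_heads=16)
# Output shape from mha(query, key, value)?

Input shape: (414, 32, 768)
Output shape: (414, 32, 768)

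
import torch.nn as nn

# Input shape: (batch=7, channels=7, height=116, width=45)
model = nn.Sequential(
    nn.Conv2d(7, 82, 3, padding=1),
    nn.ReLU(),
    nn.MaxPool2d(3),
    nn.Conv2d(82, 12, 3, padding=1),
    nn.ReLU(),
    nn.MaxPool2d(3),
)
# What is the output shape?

Input shape: (7, 7, 116, 45)
  -> after first Conv2d: (7, 82, 116, 45)
  -> after first MaxPool2d: (7, 82, 38, 15)
  -> after second Conv2d: (7, 12, 38, 15)
Output shape: (7, 12, 12, 5)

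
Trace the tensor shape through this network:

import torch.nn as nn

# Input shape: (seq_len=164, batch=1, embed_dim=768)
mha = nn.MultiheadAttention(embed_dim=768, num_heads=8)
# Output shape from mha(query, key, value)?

Input shape: (164, 1, 768)
Output shape: (164, 1, 768)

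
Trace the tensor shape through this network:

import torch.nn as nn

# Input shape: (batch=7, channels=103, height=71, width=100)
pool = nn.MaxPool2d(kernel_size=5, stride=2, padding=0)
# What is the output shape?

Input shape: (7, 103, 71, 100)
Output shape: (7, 103, 34, 48)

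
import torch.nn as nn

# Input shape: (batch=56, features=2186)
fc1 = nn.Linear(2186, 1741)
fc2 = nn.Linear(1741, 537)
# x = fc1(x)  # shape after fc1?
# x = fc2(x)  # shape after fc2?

Input shape: (56, 2186)
  -> after fc1: (56, 1741)
Output shape: (56, 537)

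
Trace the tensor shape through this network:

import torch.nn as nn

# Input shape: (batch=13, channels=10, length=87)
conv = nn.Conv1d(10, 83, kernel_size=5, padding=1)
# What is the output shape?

Input shape: (13, 10, 87)
Output shape: (13, 83, 85)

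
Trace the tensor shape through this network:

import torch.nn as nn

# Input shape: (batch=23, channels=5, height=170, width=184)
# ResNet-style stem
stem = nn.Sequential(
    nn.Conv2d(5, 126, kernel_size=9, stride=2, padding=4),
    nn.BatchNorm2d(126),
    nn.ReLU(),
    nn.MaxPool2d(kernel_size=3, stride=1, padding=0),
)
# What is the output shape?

Input shape: (23, 5, 170, 184)
  -> after Conv2d 9x9 stride=2: (23, 126, 85, 92)
Output shape: (23, 126, 83, 90)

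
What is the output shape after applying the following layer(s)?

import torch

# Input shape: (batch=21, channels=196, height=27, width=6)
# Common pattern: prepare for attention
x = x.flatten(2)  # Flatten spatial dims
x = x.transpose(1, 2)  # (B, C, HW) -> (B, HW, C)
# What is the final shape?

Input shape: (21, 196, 27, 6)
  -> after flatten(2): (21, 196, 162)
Output shape: (21, 162, 196)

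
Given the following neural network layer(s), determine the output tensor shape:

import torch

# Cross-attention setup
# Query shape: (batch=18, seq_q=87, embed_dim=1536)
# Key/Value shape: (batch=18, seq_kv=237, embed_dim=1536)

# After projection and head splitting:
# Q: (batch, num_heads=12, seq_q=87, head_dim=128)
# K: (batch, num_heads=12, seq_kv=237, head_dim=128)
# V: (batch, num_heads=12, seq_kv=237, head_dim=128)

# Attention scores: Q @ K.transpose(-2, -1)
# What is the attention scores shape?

Input shape: (18, 87, 1536)
Output shape: (18, 12, 87, 237)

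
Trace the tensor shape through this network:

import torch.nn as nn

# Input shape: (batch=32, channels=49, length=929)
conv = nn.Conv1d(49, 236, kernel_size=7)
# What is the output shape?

Input shape: (32, 49, 929)
Output shape: (32, 236, 923)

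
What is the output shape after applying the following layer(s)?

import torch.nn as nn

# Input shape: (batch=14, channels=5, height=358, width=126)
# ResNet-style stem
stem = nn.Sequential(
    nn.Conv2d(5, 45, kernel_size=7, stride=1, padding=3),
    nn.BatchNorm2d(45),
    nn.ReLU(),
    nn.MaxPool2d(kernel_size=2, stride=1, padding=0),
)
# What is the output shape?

Input shape: (14, 5, 358, 126)
  -> after Conv2d 7x7 stride=1: (14, 45, 358, 126)
Output shape: (14, 45, 357, 125)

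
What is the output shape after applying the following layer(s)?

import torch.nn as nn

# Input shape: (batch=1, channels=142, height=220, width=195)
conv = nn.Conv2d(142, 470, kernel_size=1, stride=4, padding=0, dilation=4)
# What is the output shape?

Input shape: (1, 142, 220, 195)
Output shape: (1, 470, 55, 49)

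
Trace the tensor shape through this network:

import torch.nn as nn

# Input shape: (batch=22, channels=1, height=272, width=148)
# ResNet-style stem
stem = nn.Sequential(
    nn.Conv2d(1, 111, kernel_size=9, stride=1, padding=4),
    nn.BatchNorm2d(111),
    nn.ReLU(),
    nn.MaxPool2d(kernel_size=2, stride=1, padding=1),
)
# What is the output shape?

Input shape: (22, 1, 272, 148)
  -> after Conv2d 9x9 stride=1: (22, 111, 272, 148)
Output shape: (22, 111, 273, 149)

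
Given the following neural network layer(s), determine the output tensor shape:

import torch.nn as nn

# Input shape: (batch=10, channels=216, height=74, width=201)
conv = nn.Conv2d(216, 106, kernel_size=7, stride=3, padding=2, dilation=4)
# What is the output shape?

Input shape: (10, 216, 74, 201)
Output shape: (10, 106, 18, 61)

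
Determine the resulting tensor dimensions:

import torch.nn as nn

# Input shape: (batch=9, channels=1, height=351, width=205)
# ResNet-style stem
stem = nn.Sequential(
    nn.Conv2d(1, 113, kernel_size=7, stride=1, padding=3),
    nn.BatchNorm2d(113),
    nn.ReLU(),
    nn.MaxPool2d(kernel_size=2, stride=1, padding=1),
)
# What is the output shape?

Input shape: (9, 1, 351, 205)
  -> after Conv2d 7x7 stride=1: (9, 113, 351, 205)
Output shape: (9, 113, 352, 206)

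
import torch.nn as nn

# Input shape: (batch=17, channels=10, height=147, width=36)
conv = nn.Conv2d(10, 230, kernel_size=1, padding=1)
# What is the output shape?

Input shape: (17, 10, 147, 36)
Output shape: (17, 230, 149, 38)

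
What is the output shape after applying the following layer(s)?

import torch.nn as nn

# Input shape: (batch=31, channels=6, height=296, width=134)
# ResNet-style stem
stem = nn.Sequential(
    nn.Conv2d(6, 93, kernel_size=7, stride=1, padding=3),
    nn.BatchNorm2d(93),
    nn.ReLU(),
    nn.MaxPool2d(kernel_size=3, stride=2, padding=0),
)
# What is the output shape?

Input shape: (31, 6, 296, 134)
  -> after Conv2d 7x7 stride=1: (31, 93, 296, 134)
Output shape: (31, 93, 147, 66)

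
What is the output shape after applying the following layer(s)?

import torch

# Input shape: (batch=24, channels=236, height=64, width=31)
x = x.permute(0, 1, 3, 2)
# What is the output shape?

Input shape: (24, 236, 64, 31)
Output shape: (24, 236, 31, 64)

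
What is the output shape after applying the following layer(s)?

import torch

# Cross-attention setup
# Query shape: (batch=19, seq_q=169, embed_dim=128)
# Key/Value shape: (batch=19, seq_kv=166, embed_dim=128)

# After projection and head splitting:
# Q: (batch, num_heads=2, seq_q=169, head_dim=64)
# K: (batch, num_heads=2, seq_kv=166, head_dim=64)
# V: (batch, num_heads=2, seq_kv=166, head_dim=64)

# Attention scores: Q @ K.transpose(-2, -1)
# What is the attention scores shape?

Input shape: (19, 169, 128)
Output shape: (19, 2, 169, 166)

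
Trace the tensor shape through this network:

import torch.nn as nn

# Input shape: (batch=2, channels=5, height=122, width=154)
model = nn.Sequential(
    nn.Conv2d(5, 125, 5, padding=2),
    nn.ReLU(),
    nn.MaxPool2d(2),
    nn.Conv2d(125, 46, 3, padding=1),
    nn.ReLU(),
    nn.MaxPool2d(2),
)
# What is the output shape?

Input shape: (2, 5, 122, 154)
  -> after first Conv2d: (2, 125, 122, 154)
  -> after first MaxPool2d: (2, 125, 61, 77)
  -> after second Conv2d: (2, 46, 61, 77)
Output shape: (2, 46, 30, 38)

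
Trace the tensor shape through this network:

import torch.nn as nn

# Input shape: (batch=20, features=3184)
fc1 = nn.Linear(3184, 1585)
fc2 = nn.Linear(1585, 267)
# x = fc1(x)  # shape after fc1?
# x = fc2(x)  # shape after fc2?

Input shape: (20, 3184)
  -> after fc1: (20, 1585)
Output shape: (20, 267)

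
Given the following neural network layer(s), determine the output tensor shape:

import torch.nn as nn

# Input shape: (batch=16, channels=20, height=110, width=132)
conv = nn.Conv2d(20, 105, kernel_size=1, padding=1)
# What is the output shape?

Input shape: (16, 20, 110, 132)
Output shape: (16, 105, 112, 134)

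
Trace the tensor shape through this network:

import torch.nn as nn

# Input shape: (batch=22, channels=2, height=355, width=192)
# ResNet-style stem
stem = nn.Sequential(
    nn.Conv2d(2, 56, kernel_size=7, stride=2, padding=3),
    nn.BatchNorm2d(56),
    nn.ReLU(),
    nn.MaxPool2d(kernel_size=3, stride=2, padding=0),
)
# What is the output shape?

Input shape: (22, 2, 355, 192)
  -> after Conv2d 7x7 stride=2: (22, 56, 178, 96)
Output shape: (22, 56, 88, 47)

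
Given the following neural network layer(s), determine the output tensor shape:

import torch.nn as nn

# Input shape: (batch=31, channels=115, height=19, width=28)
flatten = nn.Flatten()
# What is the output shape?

Input shape: (31, 115, 19, 28)
Output shape: (31, 61180)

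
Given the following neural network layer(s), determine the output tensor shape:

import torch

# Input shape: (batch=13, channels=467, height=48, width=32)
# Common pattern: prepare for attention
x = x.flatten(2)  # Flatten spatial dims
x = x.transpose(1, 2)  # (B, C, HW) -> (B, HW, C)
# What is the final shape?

Input shape: (13, 467, 48, 32)
  -> after flatten(2): (13, 467, 1536)
Output shape: (13, 1536, 467)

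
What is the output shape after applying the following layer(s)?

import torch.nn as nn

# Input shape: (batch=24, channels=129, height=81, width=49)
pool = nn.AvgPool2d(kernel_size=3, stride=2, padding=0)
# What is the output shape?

Input shape: (24, 129, 81, 49)
Output shape: (24, 129, 40, 24)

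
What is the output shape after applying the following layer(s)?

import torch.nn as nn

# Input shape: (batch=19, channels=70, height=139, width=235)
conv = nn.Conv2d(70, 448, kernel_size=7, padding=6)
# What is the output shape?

Input shape: (19, 70, 139, 235)
Output shape: (19, 448, 145, 241)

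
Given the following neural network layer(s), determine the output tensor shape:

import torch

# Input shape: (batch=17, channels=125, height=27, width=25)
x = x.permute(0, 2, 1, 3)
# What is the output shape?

Input shape: (17, 125, 27, 25)
Output shape: (17, 27, 125, 25)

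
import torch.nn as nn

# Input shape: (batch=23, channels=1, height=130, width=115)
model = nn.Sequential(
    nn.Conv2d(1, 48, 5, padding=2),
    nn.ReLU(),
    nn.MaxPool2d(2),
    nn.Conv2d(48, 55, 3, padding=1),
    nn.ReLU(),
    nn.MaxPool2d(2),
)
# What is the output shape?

Input shape: (23, 1, 130, 115)
  -> after first Conv2d: (23, 48, 130, 115)
  -> after first MaxPool2d: (23, 48, 65, 57)
  -> after second Conv2d: (23, 55, 65, 57)
Output shape: (23, 55, 32, 28)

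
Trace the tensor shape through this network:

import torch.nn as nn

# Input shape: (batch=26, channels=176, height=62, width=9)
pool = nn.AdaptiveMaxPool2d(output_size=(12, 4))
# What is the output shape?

Input shape: (26, 176, 62, 9)
Output shape: (26, 176, 12, 4)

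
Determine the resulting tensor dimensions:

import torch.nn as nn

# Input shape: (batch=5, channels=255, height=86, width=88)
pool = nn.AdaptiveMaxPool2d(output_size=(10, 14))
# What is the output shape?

Input shape: (5, 255, 86, 88)
Output shape: (5, 255, 10, 14)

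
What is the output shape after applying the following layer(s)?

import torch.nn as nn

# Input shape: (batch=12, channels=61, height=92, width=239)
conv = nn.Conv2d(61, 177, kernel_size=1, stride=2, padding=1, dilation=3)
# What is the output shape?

Input shape: (12, 61, 92, 239)
Output shape: (12, 177, 47, 121)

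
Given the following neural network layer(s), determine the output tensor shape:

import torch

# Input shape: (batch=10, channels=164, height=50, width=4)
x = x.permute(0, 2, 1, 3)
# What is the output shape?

Input shape: (10, 164, 50, 4)
Output shape: (10, 50, 164, 4)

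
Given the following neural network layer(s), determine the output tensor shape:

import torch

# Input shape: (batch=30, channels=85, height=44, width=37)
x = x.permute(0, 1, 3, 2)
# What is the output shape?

Input shape: (30, 85, 44, 37)
Output shape: (30, 85, 37, 44)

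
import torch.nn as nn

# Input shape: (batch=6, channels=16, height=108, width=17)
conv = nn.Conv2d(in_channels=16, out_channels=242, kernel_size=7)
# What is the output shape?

Input shape: (6, 16, 108, 17)
Output shape: (6, 242, 102, 11)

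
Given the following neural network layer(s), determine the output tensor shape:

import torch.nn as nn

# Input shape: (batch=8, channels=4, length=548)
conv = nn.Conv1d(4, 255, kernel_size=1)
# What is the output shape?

Input shape: (8, 4, 548)
Output shape: (8, 255, 548)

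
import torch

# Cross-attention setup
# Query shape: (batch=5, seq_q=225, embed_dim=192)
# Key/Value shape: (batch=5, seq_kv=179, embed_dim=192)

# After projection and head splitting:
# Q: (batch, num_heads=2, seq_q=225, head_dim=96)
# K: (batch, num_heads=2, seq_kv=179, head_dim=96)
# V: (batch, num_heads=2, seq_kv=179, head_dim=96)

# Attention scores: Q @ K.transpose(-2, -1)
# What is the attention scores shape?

Input shape: (5, 225, 192)
Output shape: (5, 2, 225, 179)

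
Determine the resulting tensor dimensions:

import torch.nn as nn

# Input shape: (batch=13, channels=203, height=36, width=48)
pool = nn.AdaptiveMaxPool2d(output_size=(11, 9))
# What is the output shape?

Input shape: (13, 203, 36, 48)
Output shape: (13, 203, 11, 9)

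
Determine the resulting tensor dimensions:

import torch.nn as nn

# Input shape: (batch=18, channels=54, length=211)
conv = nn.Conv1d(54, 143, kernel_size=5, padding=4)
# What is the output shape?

Input shape: (18, 54, 211)
Output shape: (18, 143, 215)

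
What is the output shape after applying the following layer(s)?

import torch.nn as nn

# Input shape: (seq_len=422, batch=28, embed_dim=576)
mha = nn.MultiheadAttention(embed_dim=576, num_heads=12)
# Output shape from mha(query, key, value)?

Input shape: (422, 28, 576)
Output shape: (422, 28, 576)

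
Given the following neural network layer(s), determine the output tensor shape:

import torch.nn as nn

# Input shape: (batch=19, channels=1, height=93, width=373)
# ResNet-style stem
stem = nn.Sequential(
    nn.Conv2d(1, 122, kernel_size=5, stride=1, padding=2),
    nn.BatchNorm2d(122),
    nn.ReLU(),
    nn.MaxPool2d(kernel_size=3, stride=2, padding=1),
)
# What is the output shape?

Input shape: (19, 1, 93, 373)
  -> after Conv2d 5x5 stride=1: (19, 122, 93, 373)
Output shape: (19, 122, 47, 187)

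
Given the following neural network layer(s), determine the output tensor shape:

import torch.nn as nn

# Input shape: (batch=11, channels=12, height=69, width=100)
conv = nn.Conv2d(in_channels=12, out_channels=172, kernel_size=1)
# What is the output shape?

Input shape: (11, 12, 69, 100)
Output shape: (11, 172, 69, 100)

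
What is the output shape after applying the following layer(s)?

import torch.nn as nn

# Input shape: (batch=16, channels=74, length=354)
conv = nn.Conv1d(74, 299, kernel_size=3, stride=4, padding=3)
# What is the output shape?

Input shape: (16, 74, 354)
Output shape: (16, 299, 90)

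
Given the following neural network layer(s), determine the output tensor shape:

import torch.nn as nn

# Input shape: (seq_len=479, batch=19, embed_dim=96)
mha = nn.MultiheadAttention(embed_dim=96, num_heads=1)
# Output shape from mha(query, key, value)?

Input shape: (479, 19, 96)
Output shape: (479, 19, 96)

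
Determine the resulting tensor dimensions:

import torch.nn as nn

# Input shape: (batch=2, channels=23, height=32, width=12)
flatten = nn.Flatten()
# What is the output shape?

Input shape: (2, 23, 32, 12)
Output shape: (2, 8832)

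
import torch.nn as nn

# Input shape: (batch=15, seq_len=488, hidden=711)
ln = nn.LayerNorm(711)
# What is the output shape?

Input shape: (15, 488, 711)
Output shape: (15, 488, 711)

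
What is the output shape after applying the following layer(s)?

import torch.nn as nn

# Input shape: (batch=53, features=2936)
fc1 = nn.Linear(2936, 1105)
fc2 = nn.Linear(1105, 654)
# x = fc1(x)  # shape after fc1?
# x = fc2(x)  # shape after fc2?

Input shape: (53, 2936)
  -> after fc1: (53, 1105)
Output shape: (53, 654)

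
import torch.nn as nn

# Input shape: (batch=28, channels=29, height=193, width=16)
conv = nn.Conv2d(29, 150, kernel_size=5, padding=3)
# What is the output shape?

Input shape: (28, 29, 193, 16)
Output shape: (28, 150, 195, 18)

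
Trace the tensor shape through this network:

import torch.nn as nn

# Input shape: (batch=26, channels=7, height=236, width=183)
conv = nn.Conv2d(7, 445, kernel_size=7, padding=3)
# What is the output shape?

Input shape: (26, 7, 236, 183)
Output shape: (26, 445, 236, 183)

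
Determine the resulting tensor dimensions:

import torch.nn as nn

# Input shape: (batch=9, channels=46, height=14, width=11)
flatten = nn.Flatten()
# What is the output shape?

Input shape: (9, 46, 14, 11)
Output shape: (9, 7084)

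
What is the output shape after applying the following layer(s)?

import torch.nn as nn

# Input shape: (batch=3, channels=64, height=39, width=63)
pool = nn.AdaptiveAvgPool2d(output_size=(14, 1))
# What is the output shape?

Input shape: (3, 64, 39, 63)
Output shape: (3, 64, 14, 1)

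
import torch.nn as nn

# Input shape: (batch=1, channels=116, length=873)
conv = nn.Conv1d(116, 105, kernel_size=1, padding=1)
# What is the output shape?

Input shape: (1, 116, 873)
Output shape: (1, 105, 875)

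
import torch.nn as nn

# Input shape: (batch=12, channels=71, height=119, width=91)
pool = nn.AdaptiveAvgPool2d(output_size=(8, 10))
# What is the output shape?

Input shape: (12, 71, 119, 91)
Output shape: (12, 71, 8, 10)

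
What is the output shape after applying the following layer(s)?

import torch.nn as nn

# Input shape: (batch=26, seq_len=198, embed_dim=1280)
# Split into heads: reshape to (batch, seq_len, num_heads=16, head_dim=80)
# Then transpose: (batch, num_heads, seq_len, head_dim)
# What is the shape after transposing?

Input shape: (26, 198, 1280)
  -> after reshape: (26, 198, 16, 80)
Output shape: (26, 16, 198, 80)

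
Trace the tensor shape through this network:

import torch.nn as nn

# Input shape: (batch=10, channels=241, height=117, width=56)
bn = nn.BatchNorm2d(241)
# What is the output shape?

Input shape: (10, 241, 117, 56)
Output shape: (10, 241, 117, 56)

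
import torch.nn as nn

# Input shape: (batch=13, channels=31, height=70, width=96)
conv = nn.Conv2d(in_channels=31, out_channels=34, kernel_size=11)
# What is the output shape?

Input shape: (13, 31, 70, 96)
Output shape: (13, 34, 60, 86)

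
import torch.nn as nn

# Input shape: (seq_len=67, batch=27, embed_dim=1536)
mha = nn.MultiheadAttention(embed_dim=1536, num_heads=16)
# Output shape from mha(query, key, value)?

Input shape: (67, 27, 1536)
Output shape: (67, 27, 1536)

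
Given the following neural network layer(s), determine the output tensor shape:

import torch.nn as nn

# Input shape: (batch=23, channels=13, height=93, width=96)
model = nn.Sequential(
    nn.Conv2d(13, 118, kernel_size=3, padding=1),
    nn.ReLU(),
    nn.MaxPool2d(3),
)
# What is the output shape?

Input shape: (23, 13, 93, 96)
  -> after Conv2d: (23, 118, 93, 96)
  -> after ReLU: (23, 118, 93, 96)
Output shape: (23, 118, 31, 32)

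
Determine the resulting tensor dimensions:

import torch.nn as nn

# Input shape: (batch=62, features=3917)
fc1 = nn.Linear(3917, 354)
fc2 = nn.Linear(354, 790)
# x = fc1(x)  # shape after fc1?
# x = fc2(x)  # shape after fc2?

Input shape: (62, 3917)
  -> after fc1: (62, 354)
Output shape: (62, 790)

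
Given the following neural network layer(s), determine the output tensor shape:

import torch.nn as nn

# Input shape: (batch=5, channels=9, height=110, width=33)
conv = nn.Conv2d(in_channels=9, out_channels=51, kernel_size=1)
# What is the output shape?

Input shape: (5, 9, 110, 33)
Output shape: (5, 51, 110, 33)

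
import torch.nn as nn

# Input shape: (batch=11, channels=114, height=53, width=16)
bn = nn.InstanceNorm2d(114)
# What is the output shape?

Input shape: (11, 114, 53, 16)
Output shape: (11, 114, 53, 16)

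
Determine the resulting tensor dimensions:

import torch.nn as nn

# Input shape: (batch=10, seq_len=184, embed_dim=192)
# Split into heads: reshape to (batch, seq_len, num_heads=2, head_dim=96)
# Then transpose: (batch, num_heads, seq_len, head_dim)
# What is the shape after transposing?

Input shape: (10, 184, 192)
  -> after reshape: (10, 184, 2, 96)
Output shape: (10, 2, 184, 96)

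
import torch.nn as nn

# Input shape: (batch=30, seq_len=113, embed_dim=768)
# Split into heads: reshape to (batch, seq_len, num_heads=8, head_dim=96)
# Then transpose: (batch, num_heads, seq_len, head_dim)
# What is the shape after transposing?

Input shape: (30, 113, 768)
  -> after reshape: (30, 113, 8, 96)
Output shape: (30, 8, 113, 96)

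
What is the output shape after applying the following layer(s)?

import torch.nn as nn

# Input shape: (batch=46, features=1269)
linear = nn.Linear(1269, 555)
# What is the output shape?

Input shape: (46, 1269)
Output shape: (46, 555)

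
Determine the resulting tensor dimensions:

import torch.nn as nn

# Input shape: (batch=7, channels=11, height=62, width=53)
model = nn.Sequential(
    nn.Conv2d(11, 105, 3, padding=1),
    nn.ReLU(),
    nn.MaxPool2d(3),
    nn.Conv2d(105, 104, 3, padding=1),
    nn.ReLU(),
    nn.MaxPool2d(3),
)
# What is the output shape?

Input shape: (7, 11, 62, 53)
  -> after first Conv2d: (7, 105, 62, 53)
  -> after first MaxPool2d: (7, 105, 20, 17)
  -> after second Conv2d: (7, 104, 20, 17)
Output shape: (7, 104, 6, 5)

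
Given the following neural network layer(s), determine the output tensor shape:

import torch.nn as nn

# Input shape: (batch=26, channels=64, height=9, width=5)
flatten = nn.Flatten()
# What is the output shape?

Input shape: (26, 64, 9, 5)
Output shape: (26, 2880)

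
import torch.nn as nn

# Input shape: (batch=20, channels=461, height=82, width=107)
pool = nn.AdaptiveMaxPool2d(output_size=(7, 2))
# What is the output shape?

Input shape: (20, 461, 82, 107)
Output shape: (20, 461, 7, 2)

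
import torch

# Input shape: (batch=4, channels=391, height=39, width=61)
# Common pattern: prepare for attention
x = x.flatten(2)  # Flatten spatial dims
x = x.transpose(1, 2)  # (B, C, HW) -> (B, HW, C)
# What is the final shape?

Input shape: (4, 391, 39, 61)
  -> after flatten(2): (4, 391, 2379)
Output shape: (4, 2379, 391)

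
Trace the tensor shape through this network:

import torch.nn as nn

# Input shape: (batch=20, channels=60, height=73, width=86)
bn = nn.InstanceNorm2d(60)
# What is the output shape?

Input shape: (20, 60, 73, 86)
Output shape: (20, 60, 73, 86)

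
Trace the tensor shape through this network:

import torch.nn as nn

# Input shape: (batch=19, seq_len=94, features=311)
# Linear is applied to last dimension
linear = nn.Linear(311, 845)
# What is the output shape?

Input shape: (19, 94, 311)
Output shape: (19, 94, 845)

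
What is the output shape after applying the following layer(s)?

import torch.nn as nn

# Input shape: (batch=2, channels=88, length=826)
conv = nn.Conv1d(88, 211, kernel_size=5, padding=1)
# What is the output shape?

Input shape: (2, 88, 826)
Output shape: (2, 211, 824)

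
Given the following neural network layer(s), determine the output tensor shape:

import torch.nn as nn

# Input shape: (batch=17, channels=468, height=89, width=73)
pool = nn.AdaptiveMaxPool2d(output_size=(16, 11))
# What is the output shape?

Input shape: (17, 468, 89, 73)
Output shape: (17, 468, 16, 11)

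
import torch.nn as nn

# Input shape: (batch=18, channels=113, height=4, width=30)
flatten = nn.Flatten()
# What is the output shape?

Input shape: (18, 113, 4, 30)
Output shape: (18, 13560)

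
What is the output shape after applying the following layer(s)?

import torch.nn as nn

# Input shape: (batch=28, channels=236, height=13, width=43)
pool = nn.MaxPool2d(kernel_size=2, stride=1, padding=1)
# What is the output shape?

Input shape: (28, 236, 13, 43)
Output shape: (28, 236, 14, 44)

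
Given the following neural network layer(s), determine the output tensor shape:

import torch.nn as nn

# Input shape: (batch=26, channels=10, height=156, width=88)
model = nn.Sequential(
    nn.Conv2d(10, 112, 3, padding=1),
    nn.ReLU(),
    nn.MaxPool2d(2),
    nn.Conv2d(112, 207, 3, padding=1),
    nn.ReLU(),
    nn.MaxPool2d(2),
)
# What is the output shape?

Input shape: (26, 10, 156, 88)
  -> after first Conv2d: (26, 112, 156, 88)
  -> after first MaxPool2d: (26, 112, 78, 44)
  -> after second Conv2d: (26, 207, 78, 44)
Output shape: (26, 207, 39, 22)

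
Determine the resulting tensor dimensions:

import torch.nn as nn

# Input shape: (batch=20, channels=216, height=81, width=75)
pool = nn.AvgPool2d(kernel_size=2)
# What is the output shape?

Input shape: (20, 216, 81, 75)
Output shape: (20, 216, 40, 37)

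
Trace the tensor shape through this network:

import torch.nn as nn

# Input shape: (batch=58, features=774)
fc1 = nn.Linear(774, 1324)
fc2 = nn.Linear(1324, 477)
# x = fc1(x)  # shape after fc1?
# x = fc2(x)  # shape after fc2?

Input shape: (58, 774)
  -> after fc1: (58, 1324)
Output shape: (58, 477)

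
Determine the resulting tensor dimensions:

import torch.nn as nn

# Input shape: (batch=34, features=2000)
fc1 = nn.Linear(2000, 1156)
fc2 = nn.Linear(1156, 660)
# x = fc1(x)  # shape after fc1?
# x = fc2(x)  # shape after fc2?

Input shape: (34, 2000)
  -> after fc1: (34, 1156)
Output shape: (34, 660)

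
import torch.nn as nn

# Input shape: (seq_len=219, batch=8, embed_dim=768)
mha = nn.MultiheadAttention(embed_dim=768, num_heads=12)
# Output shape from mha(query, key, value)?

Input shape: (219, 8, 768)
Output shape: (219, 8, 768)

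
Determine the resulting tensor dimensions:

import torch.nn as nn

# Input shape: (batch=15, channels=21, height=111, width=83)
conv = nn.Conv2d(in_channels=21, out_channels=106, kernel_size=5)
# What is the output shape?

Input shape: (15, 21, 111, 83)
Output shape: (15, 106, 107, 79)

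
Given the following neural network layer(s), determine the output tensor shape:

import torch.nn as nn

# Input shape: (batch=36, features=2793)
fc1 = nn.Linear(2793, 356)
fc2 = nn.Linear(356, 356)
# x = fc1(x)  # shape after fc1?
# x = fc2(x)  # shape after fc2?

Input shape: (36, 2793)
  -> after fc1: (36, 356)
Output shape: (36, 356)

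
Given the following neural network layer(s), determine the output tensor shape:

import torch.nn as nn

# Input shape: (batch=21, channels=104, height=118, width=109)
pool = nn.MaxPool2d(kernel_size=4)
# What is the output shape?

Input shape: (21, 104, 118, 109)
Output shape: (21, 104, 29, 27)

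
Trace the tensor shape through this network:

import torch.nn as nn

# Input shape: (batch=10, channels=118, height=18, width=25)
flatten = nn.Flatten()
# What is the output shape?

Input shape: (10, 118, 18, 25)
Output shape: (10, 53100)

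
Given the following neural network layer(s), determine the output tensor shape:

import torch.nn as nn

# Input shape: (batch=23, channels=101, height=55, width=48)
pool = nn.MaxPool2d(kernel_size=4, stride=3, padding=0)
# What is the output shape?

Input shape: (23, 101, 55, 48)
Output shape: (23, 101, 18, 15)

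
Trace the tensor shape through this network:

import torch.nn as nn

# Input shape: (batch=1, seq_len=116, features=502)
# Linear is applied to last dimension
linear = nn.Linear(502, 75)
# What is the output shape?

Input shape: (1, 116, 502)
Output shape: (1, 116, 75)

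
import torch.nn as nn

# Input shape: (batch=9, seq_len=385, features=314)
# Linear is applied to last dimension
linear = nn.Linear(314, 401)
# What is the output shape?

Input shape: (9, 385, 314)
Output shape: (9, 385, 401)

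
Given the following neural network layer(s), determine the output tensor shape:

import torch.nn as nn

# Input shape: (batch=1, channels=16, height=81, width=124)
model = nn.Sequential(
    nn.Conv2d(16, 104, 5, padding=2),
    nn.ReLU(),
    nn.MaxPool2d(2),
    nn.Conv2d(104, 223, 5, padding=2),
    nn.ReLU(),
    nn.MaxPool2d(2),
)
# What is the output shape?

Input shape: (1, 16, 81, 124)
  -> after first Conv2d: (1, 104, 81, 124)
  -> after first MaxPool2d: (1, 104, 40, 62)
  -> after second Conv2d: (1, 223, 40, 62)
Output shape: (1, 223, 20, 31)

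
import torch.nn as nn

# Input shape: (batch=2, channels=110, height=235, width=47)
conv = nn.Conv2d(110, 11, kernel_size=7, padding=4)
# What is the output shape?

Input shape: (2, 110, 235, 47)
Output shape: (2, 11, 237, 49)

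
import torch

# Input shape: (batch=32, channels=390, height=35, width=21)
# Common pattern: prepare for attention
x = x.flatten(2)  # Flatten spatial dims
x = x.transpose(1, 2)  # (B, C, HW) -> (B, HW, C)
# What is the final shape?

Input shape: (32, 390, 35, 21)
  -> after flatten(2): (32, 390, 735)
Output shape: (32, 735, 390)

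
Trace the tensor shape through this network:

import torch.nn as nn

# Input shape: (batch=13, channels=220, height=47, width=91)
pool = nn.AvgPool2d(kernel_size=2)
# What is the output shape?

Input shape: (13, 220, 47, 91)
Output shape: (13, 220, 23, 45)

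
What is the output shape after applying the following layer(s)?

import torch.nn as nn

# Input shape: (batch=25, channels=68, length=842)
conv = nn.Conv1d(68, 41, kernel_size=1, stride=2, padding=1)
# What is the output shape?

Input shape: (25, 68, 842)
Output shape: (25, 41, 422)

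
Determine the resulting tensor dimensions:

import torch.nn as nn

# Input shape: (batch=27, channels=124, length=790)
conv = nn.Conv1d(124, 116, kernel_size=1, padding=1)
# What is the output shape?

Input shape: (27, 124, 790)
Output shape: (27, 116, 792)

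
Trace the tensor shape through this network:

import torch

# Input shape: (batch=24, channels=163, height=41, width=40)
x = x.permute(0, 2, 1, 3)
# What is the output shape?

Input shape: (24, 163, 41, 40)
Output shape: (24, 41, 163, 40)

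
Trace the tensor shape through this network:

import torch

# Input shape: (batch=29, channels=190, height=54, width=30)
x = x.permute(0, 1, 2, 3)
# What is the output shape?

Input shape: (29, 190, 54, 30)
Output shape: (29, 190, 54, 30)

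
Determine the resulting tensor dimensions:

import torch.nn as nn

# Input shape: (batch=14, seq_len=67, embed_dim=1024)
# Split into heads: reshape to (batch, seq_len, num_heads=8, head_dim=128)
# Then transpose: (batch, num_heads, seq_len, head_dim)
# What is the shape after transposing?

Input shape: (14, 67, 1024)
  -> after reshape: (14, 67, 8, 128)
Output shape: (14, 8, 67, 128)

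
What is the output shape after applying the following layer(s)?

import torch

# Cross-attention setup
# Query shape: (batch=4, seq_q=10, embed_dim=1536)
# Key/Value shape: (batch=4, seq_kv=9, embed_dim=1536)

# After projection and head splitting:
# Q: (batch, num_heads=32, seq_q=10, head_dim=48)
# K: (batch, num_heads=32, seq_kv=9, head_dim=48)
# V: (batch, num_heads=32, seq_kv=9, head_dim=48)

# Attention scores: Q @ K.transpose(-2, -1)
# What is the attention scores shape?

Input shape: (4, 10, 1536)
Output shape: (4, 32, 10, 9)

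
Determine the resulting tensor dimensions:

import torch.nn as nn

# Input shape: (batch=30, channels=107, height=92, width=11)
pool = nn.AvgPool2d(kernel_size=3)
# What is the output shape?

Input shape: (30, 107, 92, 11)
Output shape: (30, 107, 30, 3)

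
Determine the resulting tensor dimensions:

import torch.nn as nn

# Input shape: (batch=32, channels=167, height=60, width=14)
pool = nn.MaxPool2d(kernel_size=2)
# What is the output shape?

Input shape: (32, 167, 60, 14)
Output shape: (32, 167, 30, 7)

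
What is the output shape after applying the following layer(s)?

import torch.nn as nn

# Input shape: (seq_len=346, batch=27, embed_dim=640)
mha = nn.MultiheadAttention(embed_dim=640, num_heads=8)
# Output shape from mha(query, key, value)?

Input shape: (346, 27, 640)
Output shape: (346, 27, 640)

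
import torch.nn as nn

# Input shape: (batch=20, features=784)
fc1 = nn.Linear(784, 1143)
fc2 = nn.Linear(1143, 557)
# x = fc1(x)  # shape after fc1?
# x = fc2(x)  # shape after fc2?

Input shape: (20, 784)
  -> after fc1: (20, 1143)
Output shape: (20, 557)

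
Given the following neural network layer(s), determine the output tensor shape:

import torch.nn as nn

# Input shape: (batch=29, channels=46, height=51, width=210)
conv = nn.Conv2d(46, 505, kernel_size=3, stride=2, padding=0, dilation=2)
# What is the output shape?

Input shape: (29, 46, 51, 210)
Output shape: (29, 505, 24, 103)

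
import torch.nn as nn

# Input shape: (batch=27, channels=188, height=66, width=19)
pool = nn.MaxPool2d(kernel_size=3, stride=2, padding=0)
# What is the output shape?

Input shape: (27, 188, 66, 19)
Output shape: (27, 188, 32, 9)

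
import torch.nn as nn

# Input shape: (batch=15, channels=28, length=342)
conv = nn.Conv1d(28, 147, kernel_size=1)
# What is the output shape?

Input shape: (15, 28, 342)
Output shape: (15, 147, 342)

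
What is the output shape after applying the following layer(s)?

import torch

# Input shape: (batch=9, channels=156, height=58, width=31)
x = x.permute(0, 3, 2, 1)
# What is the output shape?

Input shape: (9, 156, 58, 31)
Output shape: (9, 31, 58, 156)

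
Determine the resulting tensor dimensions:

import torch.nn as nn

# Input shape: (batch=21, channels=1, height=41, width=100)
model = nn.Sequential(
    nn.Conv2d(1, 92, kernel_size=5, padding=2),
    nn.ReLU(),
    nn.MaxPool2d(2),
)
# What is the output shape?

Input shape: (21, 1, 41, 100)
  -> after Conv2d: (21, 92, 41, 100)
  -> after ReLU: (21, 92, 41, 100)
Output shape: (21, 92, 20, 50)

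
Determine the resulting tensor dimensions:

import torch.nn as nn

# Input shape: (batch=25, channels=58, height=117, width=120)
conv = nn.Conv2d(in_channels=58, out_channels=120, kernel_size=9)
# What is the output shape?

Input shape: (25, 58, 117, 120)
Output shape: (25, 120, 109, 112)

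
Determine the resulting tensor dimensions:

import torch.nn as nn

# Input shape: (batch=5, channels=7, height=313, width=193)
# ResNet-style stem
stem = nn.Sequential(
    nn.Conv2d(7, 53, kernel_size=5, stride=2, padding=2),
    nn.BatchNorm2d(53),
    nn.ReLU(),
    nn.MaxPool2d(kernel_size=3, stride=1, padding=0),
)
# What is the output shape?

Input shape: (5, 7, 313, 193)
  -> after Conv2d 5x5 stride=2: (5, 53, 157, 97)
Output shape: (5, 53, 155, 95)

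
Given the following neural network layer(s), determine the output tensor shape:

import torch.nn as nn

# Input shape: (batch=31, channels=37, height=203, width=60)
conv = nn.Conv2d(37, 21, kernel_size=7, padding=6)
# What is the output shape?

Input shape: (31, 37, 203, 60)
Output shape: (31, 21, 209, 66)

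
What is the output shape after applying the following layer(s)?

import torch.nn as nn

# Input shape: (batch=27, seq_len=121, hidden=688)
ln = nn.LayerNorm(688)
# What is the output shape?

Input shape: (27, 121, 688)
Output shape: (27, 121, 688)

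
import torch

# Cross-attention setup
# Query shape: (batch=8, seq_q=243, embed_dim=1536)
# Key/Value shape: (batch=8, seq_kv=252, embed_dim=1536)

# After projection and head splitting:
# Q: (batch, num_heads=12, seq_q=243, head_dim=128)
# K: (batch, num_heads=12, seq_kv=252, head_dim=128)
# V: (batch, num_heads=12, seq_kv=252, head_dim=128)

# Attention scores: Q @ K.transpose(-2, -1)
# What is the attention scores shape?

Input shape: (8, 243, 1536)
Output shape: (8, 12, 243, 252)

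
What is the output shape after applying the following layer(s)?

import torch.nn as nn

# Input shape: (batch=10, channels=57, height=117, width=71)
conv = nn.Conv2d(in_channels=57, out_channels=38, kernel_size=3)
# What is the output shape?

Input shape: (10, 57, 117, 71)
Output shape: (10, 38, 115, 69)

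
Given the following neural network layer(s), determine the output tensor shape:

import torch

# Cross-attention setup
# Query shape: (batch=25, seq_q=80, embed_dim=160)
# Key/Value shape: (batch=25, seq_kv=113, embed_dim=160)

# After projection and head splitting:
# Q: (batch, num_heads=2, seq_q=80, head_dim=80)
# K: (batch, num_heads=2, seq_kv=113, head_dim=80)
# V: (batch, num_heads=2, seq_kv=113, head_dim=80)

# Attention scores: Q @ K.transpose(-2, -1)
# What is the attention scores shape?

Input shape: (25, 80, 160)
Output shape: (25, 2, 80, 113)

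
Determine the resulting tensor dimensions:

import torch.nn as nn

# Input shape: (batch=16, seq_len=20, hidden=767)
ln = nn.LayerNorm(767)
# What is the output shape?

Input shape: (16, 20, 767)
Output shape: (16, 20, 767)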